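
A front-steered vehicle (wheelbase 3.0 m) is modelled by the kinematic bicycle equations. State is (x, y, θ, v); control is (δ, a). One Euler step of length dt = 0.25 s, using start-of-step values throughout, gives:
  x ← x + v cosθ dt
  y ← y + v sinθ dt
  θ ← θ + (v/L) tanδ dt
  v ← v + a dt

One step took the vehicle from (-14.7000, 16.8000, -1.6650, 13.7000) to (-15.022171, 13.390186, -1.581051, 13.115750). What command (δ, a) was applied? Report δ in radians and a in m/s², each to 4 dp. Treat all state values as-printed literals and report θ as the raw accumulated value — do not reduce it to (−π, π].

δ = 0.0734, a = -2.3370

a = (v'−v)/dt = (-0.584250)/0.25 = -2.3370
Δθ = θ'−θ = 0.083949;  (v·dt/L) = 13.7000·0.25/3.0 = 1.141667
tan δ = Δθ·L/(v·dt) = 0.073532  →  δ = 0.0734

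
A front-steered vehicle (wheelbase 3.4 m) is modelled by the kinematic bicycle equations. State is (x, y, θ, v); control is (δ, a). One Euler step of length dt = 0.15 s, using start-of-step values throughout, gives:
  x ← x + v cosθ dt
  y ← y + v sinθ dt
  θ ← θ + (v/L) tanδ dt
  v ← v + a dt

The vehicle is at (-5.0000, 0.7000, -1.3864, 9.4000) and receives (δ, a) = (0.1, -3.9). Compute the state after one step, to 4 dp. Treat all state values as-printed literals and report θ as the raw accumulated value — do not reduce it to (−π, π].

(-4.7415, -0.6861, -1.3448, 8.8150)

x' = -5.0000 + 9.4000·cos(-1.3864)·0.15 = -4.7415
y' = 0.7000 + 9.4000·sin(-1.3864)·0.15 = -0.6861
θ' = -1.3864 + (9.4000/3.4)·tan(0.1)·0.15 = -1.3448
v' = 9.4000 − 3.9000·0.15 = 8.8150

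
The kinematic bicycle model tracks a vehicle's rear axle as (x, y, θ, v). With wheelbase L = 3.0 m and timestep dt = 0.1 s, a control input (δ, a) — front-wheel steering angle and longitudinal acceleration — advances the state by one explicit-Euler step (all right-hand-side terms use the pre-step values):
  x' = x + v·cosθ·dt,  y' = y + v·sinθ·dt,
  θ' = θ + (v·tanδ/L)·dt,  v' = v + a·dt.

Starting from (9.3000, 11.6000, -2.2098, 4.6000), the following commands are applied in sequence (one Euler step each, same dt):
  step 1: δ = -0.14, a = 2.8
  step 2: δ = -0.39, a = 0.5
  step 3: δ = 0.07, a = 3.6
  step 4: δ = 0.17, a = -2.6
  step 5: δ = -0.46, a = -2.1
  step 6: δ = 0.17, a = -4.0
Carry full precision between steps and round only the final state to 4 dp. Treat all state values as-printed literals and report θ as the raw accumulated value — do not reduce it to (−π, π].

(7.3976, 9.3424, -2.3120, 4.4200)

after step 1 (δ=-0.14, a=2.8): (9.025658, 11.230762, -2.231408, 4.880000)
after step 2 (δ=-0.39, a=0.5): (8.726221, 10.845429, -2.298273, 4.930000)
after step 3 (δ=0.07, a=3.6): (8.398382, 10.477230, -2.286751, 5.290000)
after step 4 (δ=0.17, a=-2.6): (8.051180, 10.078117, -2.256482, 5.030000)
after step 5 (δ=-0.46, a=-2.1): (7.732678, 9.688802, -2.339552, 4.820000)
after step 6 (δ=0.17, a=-4.0): (7.397572, 9.342352, -2.311973, 4.420000)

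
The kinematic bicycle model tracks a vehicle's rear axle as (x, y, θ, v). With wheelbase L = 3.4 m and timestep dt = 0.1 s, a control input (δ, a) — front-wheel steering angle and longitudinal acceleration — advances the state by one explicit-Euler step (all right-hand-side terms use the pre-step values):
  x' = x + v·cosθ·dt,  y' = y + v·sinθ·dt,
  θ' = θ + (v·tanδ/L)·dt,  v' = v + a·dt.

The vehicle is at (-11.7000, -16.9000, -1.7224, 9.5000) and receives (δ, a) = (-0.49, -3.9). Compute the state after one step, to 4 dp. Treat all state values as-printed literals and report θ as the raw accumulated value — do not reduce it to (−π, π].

(-11.8435, -17.8391, -1.8714, 9.1100)

x' = -11.7000 + 9.5000·cos(-1.7224)·0.1 = -11.8435
y' = -16.9000 + 9.5000·sin(-1.7224)·0.1 = -17.8391
θ' = -1.7224 + (9.5000/3.4)·tan(-0.49)·0.1 = -1.8714
v' = 9.5000 − 3.9000·0.1 = 9.1100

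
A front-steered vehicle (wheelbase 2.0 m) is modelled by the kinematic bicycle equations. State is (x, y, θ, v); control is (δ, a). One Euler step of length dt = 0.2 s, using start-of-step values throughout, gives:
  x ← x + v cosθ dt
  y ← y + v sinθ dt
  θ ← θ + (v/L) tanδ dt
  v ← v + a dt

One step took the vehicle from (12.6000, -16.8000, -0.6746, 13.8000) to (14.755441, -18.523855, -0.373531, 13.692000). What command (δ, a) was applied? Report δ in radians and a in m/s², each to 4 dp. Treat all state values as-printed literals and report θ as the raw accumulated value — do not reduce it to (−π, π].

δ = 0.2148, a = -0.5400

a = (v'−v)/dt = (-0.108000)/0.2 = -0.5400
Δθ = θ'−θ = 0.301069;  (v·dt/L) = 13.8000·0.2/2.0 = 1.380000
tan δ = Δθ·L/(v·dt) = 0.218166  →  δ = 0.2148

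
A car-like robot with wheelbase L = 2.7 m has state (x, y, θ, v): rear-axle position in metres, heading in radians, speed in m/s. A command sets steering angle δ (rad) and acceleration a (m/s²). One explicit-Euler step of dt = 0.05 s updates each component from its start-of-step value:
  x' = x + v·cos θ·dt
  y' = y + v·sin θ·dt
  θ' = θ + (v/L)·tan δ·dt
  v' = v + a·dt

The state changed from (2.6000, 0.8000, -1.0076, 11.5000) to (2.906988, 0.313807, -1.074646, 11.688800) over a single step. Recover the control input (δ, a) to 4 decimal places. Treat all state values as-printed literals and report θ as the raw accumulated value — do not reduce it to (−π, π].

a = (v'−v)/dt = (0.188800)/0.05 = 3.7760
Δθ = θ'−θ = -0.067046;  (v·dt/L) = 11.5000·0.05/2.7 = 0.212963
tan δ = Δθ·L/(v·dt) = -0.314825  →  δ = -0.3050

δ = -0.3050, a = 3.7760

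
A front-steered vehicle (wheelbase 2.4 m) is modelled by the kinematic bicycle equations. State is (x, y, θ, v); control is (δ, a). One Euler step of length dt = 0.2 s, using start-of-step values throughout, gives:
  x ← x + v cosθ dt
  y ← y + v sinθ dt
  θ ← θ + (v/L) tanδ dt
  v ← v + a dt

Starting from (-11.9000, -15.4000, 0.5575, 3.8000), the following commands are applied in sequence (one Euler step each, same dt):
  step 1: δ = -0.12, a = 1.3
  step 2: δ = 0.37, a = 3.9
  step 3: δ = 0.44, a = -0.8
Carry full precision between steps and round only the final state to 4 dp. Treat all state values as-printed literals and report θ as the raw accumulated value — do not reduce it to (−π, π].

(-9.7798, -14.0087, 0.8404, 4.6800)

after step 1 (δ=-0.12, a=1.3): (-11.255079, -14.997910, 0.519317, 4.060000)
after step 2 (δ=0.37, a=3.9): (-10.550134, -14.594925, 0.650544, 4.840000)
after step 3 (δ=0.44, a=-0.8): (-9.779844, -14.008685, 0.840425, 4.680000)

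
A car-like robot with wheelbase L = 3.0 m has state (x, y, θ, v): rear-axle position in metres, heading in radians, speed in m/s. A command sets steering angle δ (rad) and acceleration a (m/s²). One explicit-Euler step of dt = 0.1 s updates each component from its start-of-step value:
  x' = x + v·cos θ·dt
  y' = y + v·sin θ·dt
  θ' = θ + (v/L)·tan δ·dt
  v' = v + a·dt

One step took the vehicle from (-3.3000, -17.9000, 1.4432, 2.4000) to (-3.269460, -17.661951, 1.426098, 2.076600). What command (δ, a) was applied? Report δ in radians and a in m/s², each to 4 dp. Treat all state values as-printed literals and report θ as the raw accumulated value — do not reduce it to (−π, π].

δ = -0.2106, a = -3.2340

a = (v'−v)/dt = (-0.323400)/0.1 = -3.2340
Δθ = θ'−θ = -0.017102;  (v·dt/L) = 2.4000·0.1/3.0 = 0.080000
tan δ = Δθ·L/(v·dt) = -0.213775  →  δ = -0.2106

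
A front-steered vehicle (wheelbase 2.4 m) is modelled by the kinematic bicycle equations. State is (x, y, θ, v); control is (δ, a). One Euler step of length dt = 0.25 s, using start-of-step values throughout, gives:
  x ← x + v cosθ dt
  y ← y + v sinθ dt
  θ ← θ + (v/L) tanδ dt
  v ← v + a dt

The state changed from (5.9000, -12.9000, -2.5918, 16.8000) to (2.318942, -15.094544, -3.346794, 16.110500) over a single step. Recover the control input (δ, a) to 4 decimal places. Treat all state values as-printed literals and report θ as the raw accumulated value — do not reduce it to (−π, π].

a = (v'−v)/dt = (-0.689500)/0.25 = -2.7580
Δθ = θ'−θ = -0.754994;  (v·dt/L) = 16.8000·0.25/2.4 = 1.750000
tan δ = Δθ·L/(v·dt) = -0.431425  →  δ = -0.4073

δ = -0.4073, a = -2.7580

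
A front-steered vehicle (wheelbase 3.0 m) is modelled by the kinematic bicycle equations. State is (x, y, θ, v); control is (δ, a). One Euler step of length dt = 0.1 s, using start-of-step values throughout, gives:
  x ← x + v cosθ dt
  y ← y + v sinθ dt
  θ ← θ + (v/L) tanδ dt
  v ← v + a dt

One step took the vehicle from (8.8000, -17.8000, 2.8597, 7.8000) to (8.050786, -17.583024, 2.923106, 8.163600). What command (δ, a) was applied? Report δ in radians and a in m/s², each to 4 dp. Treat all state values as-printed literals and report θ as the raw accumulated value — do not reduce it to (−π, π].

a = (v'−v)/dt = (0.363600)/0.1 = 3.6360
Δθ = θ'−θ = 0.063406;  (v·dt/L) = 7.8000·0.1/3.0 = 0.260000
tan δ = Δθ·L/(v·dt) = 0.243869  →  δ = 0.2392

δ = 0.2392, a = 3.6360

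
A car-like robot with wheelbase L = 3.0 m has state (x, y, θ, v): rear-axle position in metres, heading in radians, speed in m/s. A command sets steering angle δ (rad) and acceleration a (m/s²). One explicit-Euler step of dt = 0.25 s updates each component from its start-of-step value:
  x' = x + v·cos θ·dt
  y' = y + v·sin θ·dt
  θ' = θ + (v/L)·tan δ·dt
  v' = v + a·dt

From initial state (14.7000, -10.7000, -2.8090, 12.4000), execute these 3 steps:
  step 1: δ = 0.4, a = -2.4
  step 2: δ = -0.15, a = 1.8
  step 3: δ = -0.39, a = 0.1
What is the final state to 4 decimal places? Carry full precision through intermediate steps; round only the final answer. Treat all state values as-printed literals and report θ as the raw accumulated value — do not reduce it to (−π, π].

(7.1600, -15.5462, -2.9403, 12.2750)

after step 1 (δ=0.4, a=-2.4): (11.769883, -11.712134, -2.372114, 11.800000)
after step 2 (δ=-0.15, a=1.8): (9.650977, -13.764629, -2.520730, 12.250000)
after step 3 (δ=-0.39, a=0.1): (7.160010, -15.546199, -2.940349, 12.275000)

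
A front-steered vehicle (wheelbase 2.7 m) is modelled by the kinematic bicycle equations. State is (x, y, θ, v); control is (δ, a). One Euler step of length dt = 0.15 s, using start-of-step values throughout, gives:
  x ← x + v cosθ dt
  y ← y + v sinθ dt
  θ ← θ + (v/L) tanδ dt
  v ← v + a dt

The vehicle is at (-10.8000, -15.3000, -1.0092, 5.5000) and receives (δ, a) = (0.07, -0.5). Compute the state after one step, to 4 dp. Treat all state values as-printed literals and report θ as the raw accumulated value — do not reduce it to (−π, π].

(-10.3607, -15.9983, -0.9878, 5.4250)

x' = -10.8000 + 5.5000·cos(-1.0092)·0.15 = -10.3607
y' = -15.3000 + 5.5000·sin(-1.0092)·0.15 = -15.9983
θ' = -1.0092 + (5.5000/2.7)·tan(0.07)·0.15 = -0.9878
v' = 5.5000 − 0.5000·0.15 = 5.4250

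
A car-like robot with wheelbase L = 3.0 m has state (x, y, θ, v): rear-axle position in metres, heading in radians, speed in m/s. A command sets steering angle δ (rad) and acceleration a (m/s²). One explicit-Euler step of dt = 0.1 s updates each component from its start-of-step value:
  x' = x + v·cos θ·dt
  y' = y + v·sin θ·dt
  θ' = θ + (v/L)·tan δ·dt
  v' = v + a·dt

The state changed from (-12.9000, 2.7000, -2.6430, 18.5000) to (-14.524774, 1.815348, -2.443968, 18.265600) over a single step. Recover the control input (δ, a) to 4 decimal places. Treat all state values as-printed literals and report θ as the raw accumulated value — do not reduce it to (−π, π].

a = (v'−v)/dt = (-0.234400)/0.1 = -2.3440
Δθ = θ'−θ = 0.199032;  (v·dt/L) = 18.5000·0.1/3.0 = 0.616667
tan δ = Δθ·L/(v·dt) = 0.322755  →  δ = 0.3122

δ = 0.3122, a = -2.3440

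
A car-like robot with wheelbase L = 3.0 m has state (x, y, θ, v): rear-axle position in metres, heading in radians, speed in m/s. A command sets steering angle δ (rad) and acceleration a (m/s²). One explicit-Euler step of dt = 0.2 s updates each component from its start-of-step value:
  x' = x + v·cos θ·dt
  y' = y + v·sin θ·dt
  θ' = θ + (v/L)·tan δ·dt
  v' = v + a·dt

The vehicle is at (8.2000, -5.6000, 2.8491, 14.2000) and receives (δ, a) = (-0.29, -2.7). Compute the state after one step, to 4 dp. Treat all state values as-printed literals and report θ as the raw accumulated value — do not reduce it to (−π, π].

x' = 8.2000 + 14.2000·cos(2.8491)·0.2 = 5.4806
y' = -5.6000 + 14.2000·sin(2.8491)·0.2 = -4.7811
θ' = 2.8491 + (14.2000/3.0)·tan(-0.29)·0.2 = 2.5666
v' = 14.2000 − 2.7000·0.2 = 13.6600

(5.4806, -4.7811, 2.5666, 13.6600)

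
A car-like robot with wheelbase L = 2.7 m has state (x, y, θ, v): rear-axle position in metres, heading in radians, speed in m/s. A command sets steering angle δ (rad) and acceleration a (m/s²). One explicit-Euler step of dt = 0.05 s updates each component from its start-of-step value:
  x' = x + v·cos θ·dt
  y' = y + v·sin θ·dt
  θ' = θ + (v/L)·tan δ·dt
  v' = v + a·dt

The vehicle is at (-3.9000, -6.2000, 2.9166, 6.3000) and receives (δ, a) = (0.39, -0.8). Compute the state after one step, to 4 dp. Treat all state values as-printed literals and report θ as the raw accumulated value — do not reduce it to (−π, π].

(-4.2071, -6.1297, 2.9646, 6.2600)

x' = -3.9000 + 6.3000·cos(2.9166)·0.05 = -4.2071
y' = -6.2000 + 6.3000·sin(2.9166)·0.05 = -6.1297
θ' = 2.9166 + (6.3000/2.7)·tan(0.39)·0.05 = 2.9646
v' = 6.3000 − 0.8000·0.05 = 6.2600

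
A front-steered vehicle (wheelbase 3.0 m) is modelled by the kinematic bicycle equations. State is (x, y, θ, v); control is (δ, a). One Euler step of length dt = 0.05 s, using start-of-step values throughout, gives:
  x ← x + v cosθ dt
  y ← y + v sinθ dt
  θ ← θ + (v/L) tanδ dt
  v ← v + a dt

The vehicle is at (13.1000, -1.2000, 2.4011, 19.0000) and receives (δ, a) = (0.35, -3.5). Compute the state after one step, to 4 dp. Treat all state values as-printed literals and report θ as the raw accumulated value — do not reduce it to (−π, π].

(12.3988, -0.5591, 2.5167, 18.8250)

x' = 13.1000 + 19.0000·cos(2.4011)·0.05 = 12.3988
y' = -1.2000 + 19.0000·sin(2.4011)·0.05 = -0.5591
θ' = 2.4011 + (19.0000/3.0)·tan(0.35)·0.05 = 2.5167
v' = 19.0000 − 3.5000·0.05 = 18.8250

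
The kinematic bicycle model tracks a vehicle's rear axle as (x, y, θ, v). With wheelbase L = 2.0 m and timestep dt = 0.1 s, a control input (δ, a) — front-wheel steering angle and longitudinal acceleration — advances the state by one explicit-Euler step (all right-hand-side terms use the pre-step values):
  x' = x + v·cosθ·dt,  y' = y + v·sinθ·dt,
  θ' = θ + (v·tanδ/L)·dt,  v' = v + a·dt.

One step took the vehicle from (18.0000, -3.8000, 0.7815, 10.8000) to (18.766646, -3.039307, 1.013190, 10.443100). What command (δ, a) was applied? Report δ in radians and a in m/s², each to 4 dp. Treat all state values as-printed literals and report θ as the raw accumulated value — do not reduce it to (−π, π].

δ = 0.4053, a = -3.5690

a = (v'−v)/dt = (-0.356900)/0.1 = -3.5690
Δθ = θ'−θ = 0.231690;  (v·dt/L) = 10.8000·0.1/2.0 = 0.540000
tan δ = Δθ·L/(v·dt) = 0.429056  →  δ = 0.4053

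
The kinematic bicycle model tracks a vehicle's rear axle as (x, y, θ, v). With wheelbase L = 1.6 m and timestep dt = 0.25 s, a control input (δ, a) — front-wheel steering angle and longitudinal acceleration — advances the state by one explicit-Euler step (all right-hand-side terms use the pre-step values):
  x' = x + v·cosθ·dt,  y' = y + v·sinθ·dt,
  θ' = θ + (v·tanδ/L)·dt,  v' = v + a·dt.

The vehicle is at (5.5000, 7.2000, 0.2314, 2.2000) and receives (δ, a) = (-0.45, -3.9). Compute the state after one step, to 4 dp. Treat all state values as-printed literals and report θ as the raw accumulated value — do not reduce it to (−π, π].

(6.0353, 7.3261, 0.0653, 1.2250)

x' = 5.5000 + 2.2000·cos(0.2314)·0.25 = 6.0353
y' = 7.2000 + 2.2000·sin(0.2314)·0.25 = 7.3261
θ' = 0.2314 + (2.2000/1.6)·tan(-0.45)·0.25 = 0.0653
v' = 2.2000 − 3.9000·0.25 = 1.2250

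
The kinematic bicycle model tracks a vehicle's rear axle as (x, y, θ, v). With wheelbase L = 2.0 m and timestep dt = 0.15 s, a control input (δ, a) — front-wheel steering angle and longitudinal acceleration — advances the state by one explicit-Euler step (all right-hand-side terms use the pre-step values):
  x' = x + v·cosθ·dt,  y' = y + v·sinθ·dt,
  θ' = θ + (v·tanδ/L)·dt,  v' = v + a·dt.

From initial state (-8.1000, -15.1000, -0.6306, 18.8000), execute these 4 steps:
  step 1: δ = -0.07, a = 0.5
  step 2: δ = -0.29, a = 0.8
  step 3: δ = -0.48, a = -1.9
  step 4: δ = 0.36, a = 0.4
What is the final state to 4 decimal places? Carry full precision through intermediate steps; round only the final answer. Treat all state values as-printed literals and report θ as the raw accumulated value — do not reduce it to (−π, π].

after step 1 (δ=-0.07, a=0.5): (-5.822360, -16.762755, -0.729462, 18.875000)
after step 2 (δ=-0.29, a=0.8): (-3.711568, -18.649693, -1.151902, 18.995000)
after step 3 (δ=-0.48, a=-1.9): (-2.552634, -21.252595, -1.893577, 18.710000)
after step 4 (δ=0.36, a=0.4): (-3.442871, -23.914159, -1.365390, 18.770000)

(-3.4429, -23.9142, -1.3654, 18.7700)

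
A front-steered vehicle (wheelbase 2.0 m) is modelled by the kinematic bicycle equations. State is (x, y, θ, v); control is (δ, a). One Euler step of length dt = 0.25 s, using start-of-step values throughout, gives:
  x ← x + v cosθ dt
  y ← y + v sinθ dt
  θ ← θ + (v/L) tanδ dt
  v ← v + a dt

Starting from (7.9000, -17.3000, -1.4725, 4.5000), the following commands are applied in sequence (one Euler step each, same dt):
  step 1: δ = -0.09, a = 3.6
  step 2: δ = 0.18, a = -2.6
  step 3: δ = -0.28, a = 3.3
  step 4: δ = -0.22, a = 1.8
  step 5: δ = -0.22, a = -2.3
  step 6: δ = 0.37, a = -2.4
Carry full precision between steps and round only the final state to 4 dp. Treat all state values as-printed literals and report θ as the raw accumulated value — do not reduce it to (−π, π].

(7.6065, -25.1114, -1.6312, 4.8500)

after step 1 (δ=-0.09, a=3.6): (8.010405, -18.419569, -1.523262, 5.400000)
after step 2 (δ=0.18, a=-2.6): (8.074552, -19.768045, -1.400433, 4.750000)
after step 3 (δ=-0.28, a=3.3): (8.275882, -20.938353, -1.571168, 5.575000)
after step 4 (δ=-0.22, a=1.8): (8.275364, -22.332103, -1.727003, 6.025000)
after step 5 (δ=-0.22, a=-2.3): (8.041033, -23.820014, -1.895416, 5.450000)
after step 6 (δ=0.37, a=-2.4): (7.606466, -25.111353, -1.631184, 4.850000)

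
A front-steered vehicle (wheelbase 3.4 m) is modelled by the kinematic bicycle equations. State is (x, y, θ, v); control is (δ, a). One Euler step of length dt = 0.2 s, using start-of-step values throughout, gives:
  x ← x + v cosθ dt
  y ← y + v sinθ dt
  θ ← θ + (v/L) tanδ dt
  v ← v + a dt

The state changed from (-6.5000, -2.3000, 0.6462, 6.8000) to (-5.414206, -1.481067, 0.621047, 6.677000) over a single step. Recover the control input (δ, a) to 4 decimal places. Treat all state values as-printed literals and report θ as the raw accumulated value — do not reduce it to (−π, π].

a = (v'−v)/dt = (-0.123000)/0.2 = -0.6150
Δθ = θ'−θ = -0.025153;  (v·dt/L) = 6.8000·0.2/3.4 = 0.400000
tan δ = Δθ·L/(v·dt) = -0.062882  →  δ = -0.0628

δ = -0.0628, a = -0.6150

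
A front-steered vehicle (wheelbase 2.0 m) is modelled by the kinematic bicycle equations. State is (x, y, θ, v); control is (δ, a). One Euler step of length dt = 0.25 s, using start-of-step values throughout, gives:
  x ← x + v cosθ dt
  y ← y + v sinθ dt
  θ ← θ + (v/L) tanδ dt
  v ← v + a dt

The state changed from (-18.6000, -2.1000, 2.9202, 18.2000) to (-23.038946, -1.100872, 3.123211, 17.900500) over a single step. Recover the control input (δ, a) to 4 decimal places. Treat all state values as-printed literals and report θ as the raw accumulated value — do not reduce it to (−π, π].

δ = 0.0890, a = -1.1980

a = (v'−v)/dt = (-0.299500)/0.25 = -1.1980
Δθ = θ'−θ = 0.203011;  (v·dt/L) = 18.2000·0.25/2.0 = 2.275000
tan δ = Δθ·L/(v·dt) = 0.089236  →  δ = 0.0890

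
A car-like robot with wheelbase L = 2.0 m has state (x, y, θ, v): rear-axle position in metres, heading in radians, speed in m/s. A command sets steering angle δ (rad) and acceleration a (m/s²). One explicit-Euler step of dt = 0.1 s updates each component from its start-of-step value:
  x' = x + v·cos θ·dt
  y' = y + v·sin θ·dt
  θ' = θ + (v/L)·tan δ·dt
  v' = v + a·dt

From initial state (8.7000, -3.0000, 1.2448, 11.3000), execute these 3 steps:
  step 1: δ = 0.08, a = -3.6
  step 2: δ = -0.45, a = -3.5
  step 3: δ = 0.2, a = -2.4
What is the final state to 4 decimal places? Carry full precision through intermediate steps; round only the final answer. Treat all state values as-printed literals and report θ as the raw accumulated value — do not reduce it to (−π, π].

(9.9139, 0.0273, 1.1332, 10.3500)

after step 1 (δ=0.08, a=-3.6): (9.061886, -1.929515, 1.290097, 10.940000)
after step 2 (δ=-0.45, a=-3.5): (9.364954, -0.878332, 1.025866, 10.590000)
after step 3 (δ=0.2, a=-2.4): (9.913896, 0.027286, 1.133201, 10.350000)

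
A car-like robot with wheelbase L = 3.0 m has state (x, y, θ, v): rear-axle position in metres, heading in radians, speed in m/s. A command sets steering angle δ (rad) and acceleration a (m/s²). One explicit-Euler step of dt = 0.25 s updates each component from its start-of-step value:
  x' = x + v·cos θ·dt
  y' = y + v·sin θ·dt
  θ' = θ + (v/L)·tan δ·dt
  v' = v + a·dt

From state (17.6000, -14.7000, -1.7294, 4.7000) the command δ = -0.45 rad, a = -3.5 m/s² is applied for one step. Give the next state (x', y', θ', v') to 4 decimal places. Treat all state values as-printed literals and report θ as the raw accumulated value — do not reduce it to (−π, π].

x' = 17.6000 + 4.7000·cos(-1.7294)·0.25 = 17.4144
y' = -14.7000 + 4.7000·sin(-1.7294)·0.25 = -15.8603
θ' = -1.7294 + (4.7000/3.0)·tan(-0.45)·0.25 = -1.9186
v' = 4.7000 − 3.5000·0.25 = 3.8250

(17.4144, -15.8603, -1.9186, 3.8250)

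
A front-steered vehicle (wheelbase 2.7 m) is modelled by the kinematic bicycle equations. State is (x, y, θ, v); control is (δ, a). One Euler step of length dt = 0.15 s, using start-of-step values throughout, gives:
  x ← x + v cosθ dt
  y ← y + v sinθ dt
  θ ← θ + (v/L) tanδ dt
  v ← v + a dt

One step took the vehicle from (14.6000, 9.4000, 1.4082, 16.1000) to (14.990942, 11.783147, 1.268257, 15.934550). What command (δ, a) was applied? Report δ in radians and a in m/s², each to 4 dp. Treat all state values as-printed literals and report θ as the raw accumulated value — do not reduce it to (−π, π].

δ = -0.1552, a = -1.1030

a = (v'−v)/dt = (-0.165450)/0.15 = -1.1030
Δθ = θ'−θ = -0.139943;  (v·dt/L) = 16.1000·0.15/2.7 = 0.894444
tan δ = Δθ·L/(v·dt) = -0.156458  →  δ = -0.1552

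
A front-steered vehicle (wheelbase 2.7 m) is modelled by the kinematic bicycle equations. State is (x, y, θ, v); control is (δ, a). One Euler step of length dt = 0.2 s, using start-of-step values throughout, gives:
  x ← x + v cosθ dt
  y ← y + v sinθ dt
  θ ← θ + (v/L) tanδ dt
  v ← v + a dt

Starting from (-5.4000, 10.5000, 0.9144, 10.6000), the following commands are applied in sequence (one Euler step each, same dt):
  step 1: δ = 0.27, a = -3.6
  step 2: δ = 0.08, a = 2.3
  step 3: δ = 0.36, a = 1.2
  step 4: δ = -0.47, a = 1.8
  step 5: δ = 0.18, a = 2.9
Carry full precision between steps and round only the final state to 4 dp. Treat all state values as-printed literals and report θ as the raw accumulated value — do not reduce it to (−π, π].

(-1.2735, 19.9255, 1.2280, 11.5200)

after step 1 (δ=0.27, a=-3.6): (-4.106236, 12.179457, 1.131706, 9.880000)
after step 2 (δ=0.08, a=2.3): (-3.266207, 13.968011, 1.190380, 10.340000)
after step 3 (δ=0.36, a=1.2): (-2.498344, 15.888170, 1.478676, 10.580000)
after step 4 (δ=-0.47, a=1.8): (-2.303694, 17.995198, 1.080582, 10.940000)
after step 5 (δ=0.18, a=2.9): (-1.273550, 19.925521, 1.228044, 11.520000)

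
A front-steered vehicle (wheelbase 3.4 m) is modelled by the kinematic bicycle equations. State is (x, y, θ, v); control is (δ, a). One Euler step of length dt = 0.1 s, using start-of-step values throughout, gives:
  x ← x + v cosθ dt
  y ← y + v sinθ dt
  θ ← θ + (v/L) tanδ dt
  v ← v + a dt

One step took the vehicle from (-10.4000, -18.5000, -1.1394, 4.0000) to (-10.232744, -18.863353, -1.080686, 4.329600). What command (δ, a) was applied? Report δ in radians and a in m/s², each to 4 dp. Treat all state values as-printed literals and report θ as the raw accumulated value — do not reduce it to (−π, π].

a = (v'−v)/dt = (0.329600)/0.1 = 3.2960
Δθ = θ'−θ = 0.058714;  (v·dt/L) = 4.0000·0.1/3.4 = 0.117647
tan δ = Δθ·L/(v·dt) = 0.499069  →  δ = 0.4629

δ = 0.4629, a = 3.2960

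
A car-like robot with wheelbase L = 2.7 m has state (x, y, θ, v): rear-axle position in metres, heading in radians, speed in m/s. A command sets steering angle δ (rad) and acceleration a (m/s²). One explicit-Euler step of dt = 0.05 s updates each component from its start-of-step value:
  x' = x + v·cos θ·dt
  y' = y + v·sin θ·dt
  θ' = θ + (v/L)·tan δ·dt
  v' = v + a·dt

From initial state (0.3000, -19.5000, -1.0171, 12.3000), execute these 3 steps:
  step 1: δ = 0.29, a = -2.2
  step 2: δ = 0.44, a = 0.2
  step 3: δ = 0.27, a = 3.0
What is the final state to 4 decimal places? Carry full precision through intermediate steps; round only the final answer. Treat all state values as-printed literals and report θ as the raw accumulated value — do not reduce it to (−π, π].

after step 1 (δ=0.29, a=-2.2): (0.623388, -20.023111, -0.949128, 12.190000)
after step 2 (δ=0.44, a=0.2): (0.978356, -20.518578, -0.842854, 12.200000)
after step 3 (δ=0.27, a=3.0): (1.384211, -20.973971, -0.780327, 12.350000)

(1.3842, -20.9740, -0.7803, 12.3500)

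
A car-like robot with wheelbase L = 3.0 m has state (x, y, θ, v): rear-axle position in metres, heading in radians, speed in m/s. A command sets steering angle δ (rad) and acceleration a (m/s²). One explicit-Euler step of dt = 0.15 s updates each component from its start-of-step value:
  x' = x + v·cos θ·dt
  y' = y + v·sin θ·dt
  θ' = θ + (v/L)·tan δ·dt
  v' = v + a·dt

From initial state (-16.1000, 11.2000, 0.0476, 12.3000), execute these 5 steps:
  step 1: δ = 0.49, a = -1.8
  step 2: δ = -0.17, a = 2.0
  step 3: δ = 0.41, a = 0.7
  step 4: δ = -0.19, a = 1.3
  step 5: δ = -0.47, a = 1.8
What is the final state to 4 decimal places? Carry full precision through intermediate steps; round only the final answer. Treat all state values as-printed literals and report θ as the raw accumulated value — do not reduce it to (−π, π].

(-7.4683, 14.1807, 0.1000, 12.9000)

after step 1 (δ=0.49, a=-1.8): (-14.257090, 11.287789, 0.375634, 12.030000)
after step 2 (δ=-0.17, a=2.0): (-12.578408, 11.949792, 0.272382, 12.330000)
after step 3 (δ=0.41, a=0.7): (-10.797094, 12.447356, 0.540332, 12.435000)
after step 4 (δ=-0.19, a=1.3): (-9.197571, 13.406880, 0.420757, 12.630000)
after step 5 (δ=-0.47, a=1.8): (-7.468310, 14.180692, 0.099977, 12.900000)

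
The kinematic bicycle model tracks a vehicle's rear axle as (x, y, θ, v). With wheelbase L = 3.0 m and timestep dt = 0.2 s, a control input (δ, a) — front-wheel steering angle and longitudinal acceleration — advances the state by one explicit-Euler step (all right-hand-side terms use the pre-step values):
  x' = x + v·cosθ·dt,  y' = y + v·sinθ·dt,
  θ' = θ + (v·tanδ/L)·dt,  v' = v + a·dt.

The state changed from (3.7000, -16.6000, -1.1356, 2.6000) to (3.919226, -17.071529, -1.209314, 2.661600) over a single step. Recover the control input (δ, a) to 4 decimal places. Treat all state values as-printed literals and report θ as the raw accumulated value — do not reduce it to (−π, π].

a = (v'−v)/dt = (0.061600)/0.2 = 0.3080
Δθ = θ'−θ = -0.073714;  (v·dt/L) = 2.6000·0.2/3.0 = 0.173333
tan δ = Δθ·L/(v·dt) = -0.425273  →  δ = -0.4021

δ = -0.4021, a = 0.3080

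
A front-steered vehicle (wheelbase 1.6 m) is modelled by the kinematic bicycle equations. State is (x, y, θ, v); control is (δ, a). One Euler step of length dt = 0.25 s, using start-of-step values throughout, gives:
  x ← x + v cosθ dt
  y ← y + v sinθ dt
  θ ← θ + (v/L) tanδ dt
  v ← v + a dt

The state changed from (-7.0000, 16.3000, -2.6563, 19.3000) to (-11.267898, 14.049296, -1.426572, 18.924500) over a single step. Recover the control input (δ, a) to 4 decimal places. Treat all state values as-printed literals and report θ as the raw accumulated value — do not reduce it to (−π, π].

δ = 0.3872, a = -1.5020

a = (v'−v)/dt = (-0.375500)/0.25 = -1.5020
Δθ = θ'−θ = 1.229728;  (v·dt/L) = 19.3000·0.25/1.6 = 3.015625
tan δ = Δθ·L/(v·dt) = 0.407785  →  δ = 0.3872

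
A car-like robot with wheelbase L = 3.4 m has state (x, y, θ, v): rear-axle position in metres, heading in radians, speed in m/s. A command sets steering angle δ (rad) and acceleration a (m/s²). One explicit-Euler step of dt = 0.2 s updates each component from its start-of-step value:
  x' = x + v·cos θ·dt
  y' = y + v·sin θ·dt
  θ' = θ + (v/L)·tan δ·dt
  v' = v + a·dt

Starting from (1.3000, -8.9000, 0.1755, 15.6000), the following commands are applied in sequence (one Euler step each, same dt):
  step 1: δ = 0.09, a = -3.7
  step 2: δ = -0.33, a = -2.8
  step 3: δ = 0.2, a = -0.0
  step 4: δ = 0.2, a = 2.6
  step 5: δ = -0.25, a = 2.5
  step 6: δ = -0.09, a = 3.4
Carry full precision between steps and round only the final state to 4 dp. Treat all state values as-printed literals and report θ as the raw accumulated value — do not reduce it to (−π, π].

after step 1 (δ=0.09, a=-3.7): (4.372075, -8.355247, 0.258312, 14.860000)
after step 2 (δ=-0.33, a=-2.8): (7.245471, -7.596052, -0.041095, 14.300000)
after step 3 (δ=0.2, a=-0.0): (10.103057, -7.713551, 0.129420, 14.300000)
after step 4 (δ=0.2, a=2.6): (12.939138, -7.344443, 0.299935, 14.820000)
after step 5 (δ=-0.25, a=2.5): (15.770813, -6.468706, 0.077337, 15.320000)
after step 6 (δ=-0.09, a=3.4): (18.825655, -6.231983, -0.003989, 16.000000)

(18.8257, -6.2320, -0.0040, 16.0000)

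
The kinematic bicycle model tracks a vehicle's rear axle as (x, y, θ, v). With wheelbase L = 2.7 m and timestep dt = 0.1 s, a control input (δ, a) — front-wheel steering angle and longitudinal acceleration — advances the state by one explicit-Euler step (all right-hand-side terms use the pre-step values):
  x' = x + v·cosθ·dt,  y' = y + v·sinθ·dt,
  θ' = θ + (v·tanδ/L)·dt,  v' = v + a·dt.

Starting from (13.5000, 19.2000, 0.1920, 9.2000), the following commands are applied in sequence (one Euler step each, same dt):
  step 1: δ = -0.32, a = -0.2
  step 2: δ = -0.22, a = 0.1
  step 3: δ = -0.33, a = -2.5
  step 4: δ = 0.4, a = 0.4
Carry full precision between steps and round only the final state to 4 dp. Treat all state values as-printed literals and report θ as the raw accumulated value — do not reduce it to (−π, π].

(17.1255, 19.3496, 0.0265, 8.9800)

after step 1 (δ=-0.32, a=-0.2): (14.403095, 19.375557, 0.079082, 9.180000)
after step 2 (δ=-0.22, a=0.1): (15.318226, 19.448078, 0.003052, 9.190000)
after step 3 (δ=-0.33, a=-2.5): (16.237221, 19.450883, -0.113534, 8.940000)
after step 4 (δ=0.4, a=0.4): (17.125466, 19.349602, 0.026458, 8.980000)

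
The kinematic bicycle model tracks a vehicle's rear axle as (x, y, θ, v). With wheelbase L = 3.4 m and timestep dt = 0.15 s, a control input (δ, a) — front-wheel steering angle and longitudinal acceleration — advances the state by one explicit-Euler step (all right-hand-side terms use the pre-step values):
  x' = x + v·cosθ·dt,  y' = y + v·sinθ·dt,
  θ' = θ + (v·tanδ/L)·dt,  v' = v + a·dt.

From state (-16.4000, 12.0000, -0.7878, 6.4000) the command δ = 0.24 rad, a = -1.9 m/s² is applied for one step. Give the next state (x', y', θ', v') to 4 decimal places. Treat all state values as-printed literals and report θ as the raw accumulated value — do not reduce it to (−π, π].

(-15.7228, 11.3195, -0.7187, 6.1150)

x' = -16.4000 + 6.4000·cos(-0.7878)·0.15 = -15.7228
y' = 12.0000 + 6.4000·sin(-0.7878)·0.15 = 11.3195
θ' = -0.7878 + (6.4000/3.4)·tan(0.24)·0.15 = -0.7187
v' = 6.4000 − 1.9000·0.15 = 6.1150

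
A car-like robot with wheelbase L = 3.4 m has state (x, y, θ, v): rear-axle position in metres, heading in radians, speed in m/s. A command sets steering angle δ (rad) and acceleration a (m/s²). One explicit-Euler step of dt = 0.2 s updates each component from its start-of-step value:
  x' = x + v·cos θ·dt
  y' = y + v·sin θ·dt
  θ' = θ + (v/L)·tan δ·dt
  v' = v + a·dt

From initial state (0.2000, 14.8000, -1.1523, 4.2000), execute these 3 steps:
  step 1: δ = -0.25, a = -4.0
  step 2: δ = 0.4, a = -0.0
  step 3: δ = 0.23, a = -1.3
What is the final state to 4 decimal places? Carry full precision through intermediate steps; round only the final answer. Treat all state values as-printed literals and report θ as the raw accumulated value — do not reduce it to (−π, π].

after step 1 (δ=-0.25, a=-4.0): (0.541365, 14.032491, -1.215384, 3.400000)
after step 2 (δ=0.4, a=-0.0): (0.777989, 13.394989, -1.130826, 3.400000)
after step 3 (δ=0.23, a=-1.3): (1.067610, 12.779749, -1.083997, 3.140000)

(1.0676, 12.7797, -1.0840, 3.1400)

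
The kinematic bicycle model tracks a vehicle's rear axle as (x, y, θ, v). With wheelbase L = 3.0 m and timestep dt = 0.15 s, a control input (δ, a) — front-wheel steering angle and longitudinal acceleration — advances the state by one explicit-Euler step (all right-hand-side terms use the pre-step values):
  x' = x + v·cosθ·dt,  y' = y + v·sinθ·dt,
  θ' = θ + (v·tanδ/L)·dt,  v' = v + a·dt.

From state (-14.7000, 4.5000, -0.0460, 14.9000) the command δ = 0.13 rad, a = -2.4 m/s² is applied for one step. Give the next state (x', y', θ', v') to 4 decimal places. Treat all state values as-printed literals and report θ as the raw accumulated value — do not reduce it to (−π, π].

x' = -14.7000 + 14.9000·cos(-0.0460)·0.15 = -12.4674
y' = 4.5000 + 14.9000·sin(-0.0460)·0.15 = 4.3972
θ' = -0.0460 + (14.9000/3.0)·tan(0.13)·0.15 = 0.0514
v' = 14.9000 − 2.4000·0.15 = 14.5400

(-12.4674, 4.3972, 0.0514, 14.5400)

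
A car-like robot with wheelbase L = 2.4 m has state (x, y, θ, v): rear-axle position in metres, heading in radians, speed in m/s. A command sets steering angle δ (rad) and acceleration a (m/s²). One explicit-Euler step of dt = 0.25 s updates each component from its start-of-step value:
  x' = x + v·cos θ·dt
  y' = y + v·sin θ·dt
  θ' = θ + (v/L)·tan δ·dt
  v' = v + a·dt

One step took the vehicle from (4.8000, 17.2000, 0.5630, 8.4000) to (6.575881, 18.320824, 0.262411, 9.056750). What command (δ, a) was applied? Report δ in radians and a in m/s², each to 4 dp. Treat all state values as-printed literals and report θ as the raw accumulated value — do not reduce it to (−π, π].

δ = -0.3309, a = 2.6270

a = (v'−v)/dt = (0.656750)/0.25 = 2.6270
Δθ = θ'−θ = -0.300589;  (v·dt/L) = 8.4000·0.25/2.4 = 0.875000
tan δ = Δθ·L/(v·dt) = -0.343530  →  δ = -0.3309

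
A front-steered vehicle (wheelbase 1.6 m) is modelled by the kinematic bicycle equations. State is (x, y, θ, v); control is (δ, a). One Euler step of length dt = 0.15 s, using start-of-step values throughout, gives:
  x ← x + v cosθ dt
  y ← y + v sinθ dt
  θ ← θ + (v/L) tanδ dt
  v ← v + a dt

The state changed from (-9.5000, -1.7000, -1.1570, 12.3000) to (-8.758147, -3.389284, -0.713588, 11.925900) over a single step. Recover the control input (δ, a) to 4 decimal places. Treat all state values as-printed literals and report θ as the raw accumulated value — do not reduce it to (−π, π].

a = (v'−v)/dt = (-0.374100)/0.15 = -2.4940
Δθ = θ'−θ = 0.443412;  (v·dt/L) = 12.3000·0.15/1.6 = 1.153125
tan δ = Δθ·L/(v·dt) = 0.384531  →  δ = 0.3671

δ = 0.3671, a = -2.4940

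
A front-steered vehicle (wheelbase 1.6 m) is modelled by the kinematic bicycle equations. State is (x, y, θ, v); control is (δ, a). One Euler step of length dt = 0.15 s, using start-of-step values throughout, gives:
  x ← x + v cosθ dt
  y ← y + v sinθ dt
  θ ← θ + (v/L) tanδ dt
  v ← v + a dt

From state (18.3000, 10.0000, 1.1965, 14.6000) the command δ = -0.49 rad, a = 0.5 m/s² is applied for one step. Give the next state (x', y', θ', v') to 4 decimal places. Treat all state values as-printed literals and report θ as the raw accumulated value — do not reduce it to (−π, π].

(19.1007, 12.0384, 0.4664, 14.6750)

x' = 18.3000 + 14.6000·cos(1.1965)·0.15 = 19.1007
y' = 10.0000 + 14.6000·sin(1.1965)·0.15 = 12.0384
θ' = 1.1965 + (14.6000/1.6)·tan(-0.49)·0.15 = 0.4664
v' = 14.6000 + 0.5000·0.15 = 14.6750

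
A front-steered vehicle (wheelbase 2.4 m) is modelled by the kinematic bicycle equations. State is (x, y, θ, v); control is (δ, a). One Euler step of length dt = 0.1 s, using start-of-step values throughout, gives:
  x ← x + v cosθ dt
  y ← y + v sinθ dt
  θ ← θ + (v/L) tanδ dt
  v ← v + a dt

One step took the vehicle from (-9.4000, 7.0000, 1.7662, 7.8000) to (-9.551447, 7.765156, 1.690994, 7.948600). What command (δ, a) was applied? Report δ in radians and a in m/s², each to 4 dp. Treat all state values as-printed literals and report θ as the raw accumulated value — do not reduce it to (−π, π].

δ = -0.2274, a = 1.4860

a = (v'−v)/dt = (0.148600)/0.1 = 1.4860
Δθ = θ'−θ = -0.075206;  (v·dt/L) = 7.8000·0.1/2.4 = 0.325000
tan δ = Δθ·L/(v·dt) = -0.231403  →  δ = -0.2274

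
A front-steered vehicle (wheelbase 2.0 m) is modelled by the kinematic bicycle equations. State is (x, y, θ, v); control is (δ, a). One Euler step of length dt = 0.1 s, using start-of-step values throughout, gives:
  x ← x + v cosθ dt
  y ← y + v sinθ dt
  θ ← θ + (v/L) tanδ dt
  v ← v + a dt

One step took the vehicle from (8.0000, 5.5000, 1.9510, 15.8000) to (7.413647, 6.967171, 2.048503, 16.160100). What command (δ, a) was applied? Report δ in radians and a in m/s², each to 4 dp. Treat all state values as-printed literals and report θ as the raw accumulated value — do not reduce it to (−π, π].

δ = 0.1228, a = 3.6010

a = (v'−v)/dt = (0.360100)/0.1 = 3.6010
Δθ = θ'−θ = 0.097503;  (v·dt/L) = 15.8000·0.1/2.0 = 0.790000
tan δ = Δθ·L/(v·dt) = 0.123422  →  δ = 0.1228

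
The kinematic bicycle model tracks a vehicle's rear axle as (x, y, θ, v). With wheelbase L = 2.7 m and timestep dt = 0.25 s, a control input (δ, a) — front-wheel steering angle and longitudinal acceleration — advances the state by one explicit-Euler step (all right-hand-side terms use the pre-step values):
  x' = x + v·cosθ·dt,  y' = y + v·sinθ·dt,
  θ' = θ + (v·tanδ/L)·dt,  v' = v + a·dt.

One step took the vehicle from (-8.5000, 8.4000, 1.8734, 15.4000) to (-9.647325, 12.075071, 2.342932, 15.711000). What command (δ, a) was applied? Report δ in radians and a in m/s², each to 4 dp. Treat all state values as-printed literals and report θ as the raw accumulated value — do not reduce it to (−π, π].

a = (v'−v)/dt = (0.311000)/0.25 = 1.2440
Δθ = θ'−θ = 0.469532;  (v·dt/L) = 15.4000·0.25/2.7 = 1.425926
tan δ = Δθ·L/(v·dt) = 0.329282  →  δ = 0.3181

δ = 0.3181, a = 1.2440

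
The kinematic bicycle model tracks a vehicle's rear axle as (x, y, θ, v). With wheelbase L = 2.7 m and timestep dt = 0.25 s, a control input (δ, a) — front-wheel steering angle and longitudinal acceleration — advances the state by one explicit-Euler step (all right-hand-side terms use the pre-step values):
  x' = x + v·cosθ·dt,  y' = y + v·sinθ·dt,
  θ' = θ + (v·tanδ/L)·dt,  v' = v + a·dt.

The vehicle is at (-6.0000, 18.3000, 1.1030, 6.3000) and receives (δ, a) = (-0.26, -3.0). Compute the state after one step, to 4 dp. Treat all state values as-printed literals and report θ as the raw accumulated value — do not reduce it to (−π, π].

x' = -6.0000 + 6.3000·cos(1.1030)·0.25 = -5.2898
y' = 18.3000 + 6.3000·sin(1.1030)·0.25 = 19.7058
θ' = 1.1030 + (6.3000/2.7)·tan(-0.26)·0.25 = 0.9478
v' = 6.3000 − 3.0000·0.25 = 5.5500

(-5.2898, 19.7058, 0.9478, 5.5500)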